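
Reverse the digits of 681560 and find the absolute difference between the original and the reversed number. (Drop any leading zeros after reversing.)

Reverse of 681560 is 65186.
|681560 − 65186| = 616374

616374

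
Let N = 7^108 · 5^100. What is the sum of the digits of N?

7^108 · 5^100 = 147091899091155282723826530514088378996109331631765132361033616532137795221768849166553317767441677460493001482948619896597153289263815167942084372043609619140625
Sum of its 162 digits: 724.

724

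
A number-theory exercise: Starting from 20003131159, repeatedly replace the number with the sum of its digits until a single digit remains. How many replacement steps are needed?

20003131159 → 25 → 7 (2 steps)

2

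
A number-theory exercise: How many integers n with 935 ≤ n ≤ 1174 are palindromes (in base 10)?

9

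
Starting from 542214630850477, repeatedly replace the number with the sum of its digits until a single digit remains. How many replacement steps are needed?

542214630850477 → 58 → 13 → 4 (3 steps)

3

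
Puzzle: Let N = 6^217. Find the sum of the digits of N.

693

6^217 = 7224725205889410649212540341143700420020396160744719346148727326870123334263820738224512851407547149623920737629697012475969154152959371374689816692007936300343137140736
Sum of its 169 digits: 693.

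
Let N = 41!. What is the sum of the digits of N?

144

41! = 33452526613163807108170062053440751665152000000000
Sum of its 50 digits: 144.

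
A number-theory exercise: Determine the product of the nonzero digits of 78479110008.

7×8×4×7×9×1×1×8 = 112896

112896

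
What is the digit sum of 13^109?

13^109 = 26292107629695541155953393894728178608483643422868222065595258372410044604770307029287864093401930366479056688092015061373
Sum of its 122 digits: 535.

535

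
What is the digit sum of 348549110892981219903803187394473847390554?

3+4+8+5+4+9+1+1+0+8+9+2+9+8+1+2+1+9+9+0+3+8+0+3+1+8+7+3+9+4+4+7+3+8+4+7+3+9+0+5+5+4 = 198

198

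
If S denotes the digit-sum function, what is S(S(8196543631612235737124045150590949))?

5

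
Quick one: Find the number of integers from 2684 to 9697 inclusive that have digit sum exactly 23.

415

The integers in [2684, 9697] that have digit sum exactly 23: 2687, 2696, 2759, 2768, 2777, 2786, …, 9671, 9680.
415 qualify.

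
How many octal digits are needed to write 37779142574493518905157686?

29

37779142574493518905157686 in base 8 is 17500026660656036552734624066, which has 29 digits.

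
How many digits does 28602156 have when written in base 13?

7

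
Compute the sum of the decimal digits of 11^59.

11^59 = 27680149049219827234040845032752615876276219551518008056540691
Sum of its 62 digits: 257.

257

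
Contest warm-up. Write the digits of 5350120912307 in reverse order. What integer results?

7032190210535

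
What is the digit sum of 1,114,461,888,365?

56

1+1+1+4+4+6+1+8+8+8+3+6+5 = 56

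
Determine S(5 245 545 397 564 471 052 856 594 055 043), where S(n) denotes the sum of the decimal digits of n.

5+2+4+5+5+4+5+3+9+7+5+6+4+4+7+1+0+5+2+8+5+6+5+9+4+0+5+5+0+4+3 = 137

137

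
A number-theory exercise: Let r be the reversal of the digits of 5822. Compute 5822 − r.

3537

Reverse of 5822 is 2285.
5822 − 2285 = 3537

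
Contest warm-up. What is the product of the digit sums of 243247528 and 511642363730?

1517

S(243247528) = 2+4+3+2+4+7+5+2+8 = 37.
S(511642363730) = 5+1+1+6+4+2+3+6+3+7+3+0 = 41.
37 · 41 = 1517.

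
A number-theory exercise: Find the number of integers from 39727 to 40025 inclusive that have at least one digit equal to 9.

275

The integers in [39727, 40025] that have at least one digit equal to 9: 39727, 39728, 39729, 39730, 39731, 39732, …, 40009, 40019.
275 qualify.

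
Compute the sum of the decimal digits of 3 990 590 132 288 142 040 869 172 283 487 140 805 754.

169

3+9+9+0+5+9+0+1+3+2+2+8+8+1+4+2+0+4+0+8+6+9+1+7+2+2+8+3+4+8+7+1+4+0+8+0+5+7+5+4 = 169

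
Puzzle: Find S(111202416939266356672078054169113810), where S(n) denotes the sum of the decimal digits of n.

136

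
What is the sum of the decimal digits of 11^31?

137

11^31 = 191943424957750480504146841291811
Sum of its 33 digits: 137.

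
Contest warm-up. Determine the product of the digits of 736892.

18144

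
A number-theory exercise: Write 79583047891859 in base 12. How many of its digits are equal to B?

2

79583047891859 in base 12 is 8B1388987306B.
The digit B appears 2 times.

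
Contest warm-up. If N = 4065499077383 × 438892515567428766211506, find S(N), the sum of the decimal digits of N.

4065499077383 × 438892515567428766211506 = 1784317117109685613758451647238968798
Sum of its 37 digits: 186.

186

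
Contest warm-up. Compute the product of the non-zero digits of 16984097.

108864

1×6×9×8×4×9×7 = 108864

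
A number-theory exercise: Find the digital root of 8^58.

1

The digital root of n equals n mod 9 (or 9 when 9 | n), so we need 8^58 mod 9.
8^58 ≡ 1 (mod 9), so the digital root is 1.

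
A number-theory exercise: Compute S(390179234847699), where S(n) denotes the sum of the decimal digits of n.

3+9+0+1+7+9+2+3+4+8+4+7+6+9+9 = 81

81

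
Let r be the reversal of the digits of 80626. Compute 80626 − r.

Reverse of 80626 is 62608.
80626 − 62608 = 18018

18018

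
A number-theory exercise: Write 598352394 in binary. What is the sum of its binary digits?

598352394 in base 2 is 100011101010100010001000001010.
Digit sum: 1+0+0+0+1+1+1+0+1+0+1+0+1+0+0+0+1+0+0+0+1+0+0+0+0+0+1+0+1+0 = 11.

11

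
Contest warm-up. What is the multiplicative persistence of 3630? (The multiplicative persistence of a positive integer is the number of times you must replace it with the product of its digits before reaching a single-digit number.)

1

3630 → 0 (1 step)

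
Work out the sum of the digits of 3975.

3+9+7+5 = 24

24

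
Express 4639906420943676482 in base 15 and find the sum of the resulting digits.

4639906420943676482 in base 15 is A8E157901C97A3C2.
Digit sum: 10+8+14+1+5+7+9+0+1+12+9+7+10+3+12+2 = 110.

110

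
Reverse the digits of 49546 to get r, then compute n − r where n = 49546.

-15048

Reverse of 49546 is 64594.
49546 − 64594 = -15048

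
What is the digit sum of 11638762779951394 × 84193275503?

140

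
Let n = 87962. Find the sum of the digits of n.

32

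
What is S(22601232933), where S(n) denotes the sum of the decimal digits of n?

33

2+2+6+0+1+2+3+2+9+3+3 = 33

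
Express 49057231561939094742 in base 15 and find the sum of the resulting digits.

108

49057231561939094742 in base 15 is 7706B14D12B66957C.
Digit sum: 7+7+0+6+11+1+4+13+1+2+11+6+6+9+5+7+12 = 108.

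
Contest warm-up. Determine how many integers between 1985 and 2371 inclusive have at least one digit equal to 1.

The integers in [1985, 2371] that have at least one digit equal to 1: 1985, 1986, 1987, 1988, 1989, 1990, …, 2361, 2371.
170 qualify.

170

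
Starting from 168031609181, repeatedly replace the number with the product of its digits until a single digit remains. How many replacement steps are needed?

168031609181 → 0 (1 step)

1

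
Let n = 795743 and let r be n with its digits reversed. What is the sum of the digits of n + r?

Reversal of 795743 is 347597; 795743 + 347597 = 1143340.
Digit sum of 1143340: 1+1+4+3+3+4+0 = 16.

16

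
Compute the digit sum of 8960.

8+9+6+0 = 23

23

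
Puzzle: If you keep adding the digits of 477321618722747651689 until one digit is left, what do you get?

4

4+7+7+3+2+1+6+1+8+7+2+2+7+4+7+6+5+1+6+8+9 = 103
1+0+3 = 4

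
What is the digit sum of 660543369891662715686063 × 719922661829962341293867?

660543369891662715686063 × 719922661829962341293867 = 475540141106539225792622117946818515823999275621
Sum of its 48 digits: 211.

211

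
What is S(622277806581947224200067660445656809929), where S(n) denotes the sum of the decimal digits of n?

176

6+2+2+2+7+7+8+0+6+5+8+1+9+4+7+2+2+4+2+0+0+0+6+7+6+6+0+4+4+5+6+5+6+8+0+9+9+2+9 = 176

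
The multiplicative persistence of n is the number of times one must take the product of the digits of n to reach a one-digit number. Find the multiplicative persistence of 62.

2

62 → 12 → 2 (2 steps)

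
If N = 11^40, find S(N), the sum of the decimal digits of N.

11^40 = 452592555681759518058893560348969204658401
Sum of its 42 digits: 205.

205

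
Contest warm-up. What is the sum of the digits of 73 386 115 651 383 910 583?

7+3+3+8+6+1+1+5+6+5+1+3+8+3+9+1+0+5+8+3 = 86

86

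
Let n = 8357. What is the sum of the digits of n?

8+3+5+7 = 23

23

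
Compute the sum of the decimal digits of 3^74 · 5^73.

3^74 · 5^73 = 214675837464063009158467048437928702784110415908991331690458537195809185504913330078125
Sum of its 87 digits: 378.

378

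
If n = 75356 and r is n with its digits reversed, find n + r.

140713

Reverse of 75356 is 65357.
75356 + 65357 = 140713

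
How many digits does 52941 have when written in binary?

16

52941 in base 2 is 1100111011001101, which has 16 digits.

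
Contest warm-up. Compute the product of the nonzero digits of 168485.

1×6×8×4×8×5 = 7680

7680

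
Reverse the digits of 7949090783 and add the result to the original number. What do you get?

Reverse of 7949090783 is 3870909497.
7949090783 + 3870909497 = 11820000280

11820000280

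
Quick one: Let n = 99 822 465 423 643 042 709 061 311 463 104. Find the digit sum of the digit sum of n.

First digit sum: 119.
1+1+9 = 11.

11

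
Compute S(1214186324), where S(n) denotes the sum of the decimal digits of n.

32

1+2+1+4+1+8+6+3+2+4 = 32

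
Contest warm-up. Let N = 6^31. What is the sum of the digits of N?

6^31 = 1326443518324400147398656
Sum of its 25 digits: 99.

99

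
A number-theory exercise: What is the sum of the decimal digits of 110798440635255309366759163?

1+1+0+7+9+8+4+4+0+6+3+5+2+5+5+3+0+9+3+6+6+7+5+9+1+6+3 = 118

118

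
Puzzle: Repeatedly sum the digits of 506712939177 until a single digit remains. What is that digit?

3

5+0+6+7+1+2+9+3+9+1+7+7 = 57
5+7 = 12
1+2 = 3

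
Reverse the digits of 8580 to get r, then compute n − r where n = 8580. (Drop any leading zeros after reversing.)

Reverse of 8580 is 858.
8580 − 858 = 7722

7722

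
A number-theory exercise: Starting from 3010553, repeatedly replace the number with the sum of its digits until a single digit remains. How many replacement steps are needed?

2

3010553 → 17 → 8 (2 steps)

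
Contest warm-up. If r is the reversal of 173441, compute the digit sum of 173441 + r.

Reversal of 173441 is 144371; 173441 + 144371 = 317812.
Digit sum of 317812: 3+1+7+8+1+2 = 22.

22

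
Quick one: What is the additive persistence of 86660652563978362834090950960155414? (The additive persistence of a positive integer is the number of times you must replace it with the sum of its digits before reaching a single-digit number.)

2

86660652563978362834090950960155414 → 161 → 8 (2 steps)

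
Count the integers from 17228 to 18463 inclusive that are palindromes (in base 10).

12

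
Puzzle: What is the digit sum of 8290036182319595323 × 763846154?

128

8290036182319595323 × 763846154 = 6332312254385665686309937742
Sum of its 28 digits: 128.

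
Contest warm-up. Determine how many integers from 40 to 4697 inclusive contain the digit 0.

The integers in [40, 4697] that contain the digit 0: 40, 50, 60, 70, 80, 90, …, 4680, 4690.
1204 qualify.

1204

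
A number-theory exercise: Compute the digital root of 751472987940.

9

7+5+1+4+7+2+9+8+7+9+4+0 = 63
6+3 = 9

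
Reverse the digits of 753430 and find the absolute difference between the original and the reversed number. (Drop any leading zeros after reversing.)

Reverse of 753430 is 34357.
|753430 − 34357| = 719073

719073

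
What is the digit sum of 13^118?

13^118 = 278814638873954882369203460773866998059096809158561634756229682281995318510188753701100647414989984008316816866503230284636535019129
Sum of its 132 digits: 625.

625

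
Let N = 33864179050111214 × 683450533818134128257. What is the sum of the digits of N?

33864179050111214 × 683450533818134128257 = 23144491249111383523878762384789973998
Sum of its 38 digits: 192.

192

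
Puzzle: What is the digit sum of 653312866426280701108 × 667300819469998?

163

653312866426280701108 × 667300819469998 = 435956211136550455567881684411357784
Sum of its 36 digits: 163.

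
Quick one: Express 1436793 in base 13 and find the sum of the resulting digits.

1436793 in base 13 is 3B3C97.
Digit sum: 3+11+3+12+9+7 = 45.

45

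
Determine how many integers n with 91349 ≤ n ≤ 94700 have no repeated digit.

1158

The integers in [91349, 94700] that have no repeated digit: 91350, 91352, 91354, 91356, 91357, 91358, …, 94685, 94687.
1158 qualify.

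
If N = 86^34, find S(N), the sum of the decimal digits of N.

86^34 = 592853437407802681959908461195763804678996251948148419325241327616
Sum of its 66 digits: 319.

319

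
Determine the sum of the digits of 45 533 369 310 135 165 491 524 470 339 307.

124

4+5+5+3+3+3+6+9+3+1+0+1+3+5+1+6+5+4+9+1+5+2+4+4+7+0+3+3+9+3+0+7 = 124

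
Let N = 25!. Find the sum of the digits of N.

25! = 15511210043330985984000000
Sum of its 26 digits: 72.

72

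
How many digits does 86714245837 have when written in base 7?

86714245837 in base 7 is 6156600633232, which has 13 digits.

13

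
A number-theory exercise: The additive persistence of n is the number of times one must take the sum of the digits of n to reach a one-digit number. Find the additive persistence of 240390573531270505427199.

240390573531270505427199 → 93 → 12 → 3 (3 steps)

3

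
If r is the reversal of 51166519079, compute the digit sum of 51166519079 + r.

Reversal of 51166519079 is 97091566115; 51166519079 + 97091566115 = 148258085194.
Digit sum of 148258085194: 1+4+8+2+5+8+0+8+5+1+9+4 = 55.

55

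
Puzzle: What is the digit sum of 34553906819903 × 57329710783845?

147

34553906819903 × 57329710783845 = 1980965484436968309376867035
Sum of its 28 digits: 147.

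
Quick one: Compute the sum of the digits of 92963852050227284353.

9+2+9+6+3+8+5+2+0+5+0+2+2+7+2+8+4+3+5+3 = 85

85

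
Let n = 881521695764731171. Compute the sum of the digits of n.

8+8+1+5+2+1+6+9+5+7+6+4+7+3+1+1+7+1 = 82

82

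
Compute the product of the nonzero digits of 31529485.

3×1×5×2×9×4×8×5 = 43200

43200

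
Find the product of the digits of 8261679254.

1451520

8×2×6×1×6×7×9×2×5×4 = 1451520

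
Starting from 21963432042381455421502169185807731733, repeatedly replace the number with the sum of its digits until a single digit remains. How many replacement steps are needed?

3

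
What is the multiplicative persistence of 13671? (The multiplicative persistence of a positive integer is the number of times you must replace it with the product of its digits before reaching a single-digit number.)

3

13671 → 126 → 12 → 2 (3 steps)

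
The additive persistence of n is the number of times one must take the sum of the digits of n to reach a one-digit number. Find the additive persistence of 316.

2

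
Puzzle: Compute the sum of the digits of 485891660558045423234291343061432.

4+8+5+8+9+1+6+6+0+5+5+8+0+4+5+4+2+3+2+3+4+2+9+1+3+4+3+0+6+1+4+3+2 = 130

130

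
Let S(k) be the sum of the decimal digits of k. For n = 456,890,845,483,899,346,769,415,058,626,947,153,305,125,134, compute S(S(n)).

First digit sum: 215.
2+1+5 = 8.

8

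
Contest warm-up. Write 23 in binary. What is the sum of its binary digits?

23 in base 2 is 10111.
Digit sum: 1+0+1+1+1 = 4.

4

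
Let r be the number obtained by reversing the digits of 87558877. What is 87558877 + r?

165444455

Reverse of 87558877 is 77885578.
87558877 + 77885578 = 165444455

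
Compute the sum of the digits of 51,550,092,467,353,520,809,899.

105

5+1+5+5+0+0+9+2+4+6+7+3+5+3+5+2+0+8+0+9+8+9+9 = 105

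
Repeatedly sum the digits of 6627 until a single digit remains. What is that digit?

3

6+6+2+7 = 21
2+1 = 3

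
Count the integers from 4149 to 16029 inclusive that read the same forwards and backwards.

118

The integers in [4149, 16029] that read the same forwards and backwards: 4224, 4334, 4444, 4554, 4664, 4774, …, 15851, 15951.
118 qualify.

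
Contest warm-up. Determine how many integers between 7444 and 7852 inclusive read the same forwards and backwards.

4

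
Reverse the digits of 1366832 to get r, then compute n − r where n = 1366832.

Reverse of 1366832 is 2386631.
1366832 − 2386631 = -1019799

-1019799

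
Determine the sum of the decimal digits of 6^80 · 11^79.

6^80 · 11^79 = 3327531368110899781253316987554257229735073111690314562577059583837034024792238925608962163717399691124586806529629211396725864427772601136316416
Sum of its 145 digits: 648.

648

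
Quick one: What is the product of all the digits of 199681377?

571536

1×9×9×6×8×1×3×7×7 = 571536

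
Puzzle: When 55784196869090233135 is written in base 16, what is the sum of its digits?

55784196869090233135 in base 16 is 30629477EBE94CB2F.
Digit sum: 3+0+6+2+9+4+7+7+14+11+14+9+4+12+11+2+15 = 130.

130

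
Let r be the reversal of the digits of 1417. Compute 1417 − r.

-5724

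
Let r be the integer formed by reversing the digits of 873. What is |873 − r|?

495

Reverse of 873 is 378.
|873 − 378| = 495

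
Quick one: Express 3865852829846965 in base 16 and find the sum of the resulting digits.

115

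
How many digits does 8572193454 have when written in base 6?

8572193454 in base 6 is 3534335504450, which has 13 digits.

13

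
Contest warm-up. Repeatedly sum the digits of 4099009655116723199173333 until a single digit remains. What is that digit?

4+0+9+9+0+0+9+6+5+5+1+1+6+7+2+3+1+9+9+1+7+3+3+3+3 = 106
1+0+6 = 7

7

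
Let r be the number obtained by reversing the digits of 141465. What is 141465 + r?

705606

Reverse of 141465 is 564141.
141465 + 564141 = 705606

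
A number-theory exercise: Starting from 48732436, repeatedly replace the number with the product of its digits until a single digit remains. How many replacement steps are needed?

5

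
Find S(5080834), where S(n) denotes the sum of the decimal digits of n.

28

5+0+8+0+8+3+4 = 28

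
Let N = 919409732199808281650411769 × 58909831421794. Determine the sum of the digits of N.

919409732199808281650411769 × 58909831421794 = 54162272331447472687912092742654820693586
Sum of its 41 digits: 183.

183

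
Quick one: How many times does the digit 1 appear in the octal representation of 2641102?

2

2641102 in base 8 is 12046316.
The digit 1 appears 2 times.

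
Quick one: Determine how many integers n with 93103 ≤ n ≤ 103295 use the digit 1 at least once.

The integers in [93103, 103295] that use the digit 1 at least once: 93103, 93104, 93105, 93106, 93107, 93108, …, 103294, 103295.
5171 qualify.

5171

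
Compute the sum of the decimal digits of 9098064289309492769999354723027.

9+0+9+8+0+6+4+2+8+9+3+0+9+4+9+2+7+6+9+9+9+9+3+5+4+7+2+3+0+2+7 = 164

164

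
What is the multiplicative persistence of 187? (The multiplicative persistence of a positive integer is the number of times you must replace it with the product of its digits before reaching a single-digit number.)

3

187 → 56 → 30 → 0 (3 steps)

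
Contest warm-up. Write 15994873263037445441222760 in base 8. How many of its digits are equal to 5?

3

15994873263037445441222760 in base 8 is 6473027504502140314632474150.
The digit 5 appears 3 times.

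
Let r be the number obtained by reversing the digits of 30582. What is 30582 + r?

Reverse of 30582 is 28503.
30582 + 28503 = 59085

59085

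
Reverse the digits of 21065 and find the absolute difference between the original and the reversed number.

34947

Reverse of 21065 is 56012.
|21065 − 56012| = 34947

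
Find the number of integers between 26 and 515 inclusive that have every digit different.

The integers in [26, 515] that have every digit different: 26, 27, 28, 29, 30, 31, …, 513, 514.
367 qualify.

367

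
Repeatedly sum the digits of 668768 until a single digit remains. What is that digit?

6+6+8+7+6+8 = 41
4+1 = 5

5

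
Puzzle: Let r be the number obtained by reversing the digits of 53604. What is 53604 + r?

94239

Reverse of 53604 is 40635.
53604 + 40635 = 94239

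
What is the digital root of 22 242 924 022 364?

2+2+2+4+2+9+2+4+0+2+2+3+6+4 = 44
4+4 = 8
(Equivalently, 22 242 924 022 364 mod 9 = 8.)

8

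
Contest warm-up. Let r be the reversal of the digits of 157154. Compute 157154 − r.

-294597

Reverse of 157154 is 451751.
157154 − 451751 = -294597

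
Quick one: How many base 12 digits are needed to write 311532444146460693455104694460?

311532444146460693455104694460 in base 12 is 23269768961015582A255771A050, which has 28 digits.

28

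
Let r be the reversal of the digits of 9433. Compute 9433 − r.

Reverse of 9433 is 3349.
9433 − 3349 = 6084

6084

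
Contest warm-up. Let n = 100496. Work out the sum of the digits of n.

20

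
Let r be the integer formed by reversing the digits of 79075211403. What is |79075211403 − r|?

48663954306

Reverse of 79075211403 is 30411257097.
|79075211403 − 30411257097| = 48663954306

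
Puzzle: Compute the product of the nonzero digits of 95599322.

218700

9×5×5×9×9×3×2×2 = 218700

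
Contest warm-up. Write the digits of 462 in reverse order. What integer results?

264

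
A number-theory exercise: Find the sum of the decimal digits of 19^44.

19^44 = 184144368549628275143663229532787625188711914273876985521
Sum of its 57 digits: 271.

271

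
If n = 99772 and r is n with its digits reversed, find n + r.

127571

Reverse of 99772 is 27799.
99772 + 27799 = 127571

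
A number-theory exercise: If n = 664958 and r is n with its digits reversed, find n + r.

Reverse of 664958 is 859466.
664958 + 859466 = 1524424

1524424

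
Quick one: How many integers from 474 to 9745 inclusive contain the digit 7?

The integers in [474, 9745] that contain the digit 7: 474, 475, 476, 477, 478, 479, …, 9744, 9745.
3260 qualify.

3260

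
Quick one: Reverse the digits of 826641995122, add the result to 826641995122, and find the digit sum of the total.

Reversal of 826641995122 is 221599146628; 826641995122 + 221599146628 = 1048241141750.
Digit sum of 1048241141750: 1+0+4+8+2+4+1+1+4+1+7+5+0 = 38.

38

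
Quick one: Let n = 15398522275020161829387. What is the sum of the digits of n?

96

1+5+3+9+8+5+2+2+2+7+5+0+2+0+1+6+1+8+2+9+3+8+7 = 96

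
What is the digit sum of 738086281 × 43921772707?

91

738086281 × 43921772707 = 32418057872236932667
Sum of its 20 digits: 91.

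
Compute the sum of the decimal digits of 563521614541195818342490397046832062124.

5+6+3+5+2+1+6+1+4+5+4+1+1+9+5+8+1+8+3+4+2+4+9+0+3+9+7+0+4+6+8+3+2+0+6+2+1+2+4 = 154

154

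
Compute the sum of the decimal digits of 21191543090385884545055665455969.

150

2+1+1+9+1+5+4+3+0+9+0+3+8+5+8+8+4+5+4+5+0+5+5+6+6+5+4+5+5+9+6+9 = 150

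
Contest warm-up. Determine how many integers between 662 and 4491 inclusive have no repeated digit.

1976

The integers in [662, 4491] that have no repeated digit: 670, 671, 672, 673, 674, 675, …, 4397, 4398.
1976 qualify.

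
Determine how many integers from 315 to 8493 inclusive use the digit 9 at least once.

2199

The integers in [315, 8493] that use the digit 9 at least once: 319, 329, 339, 349, 359, 369, …, 8492, 8493.
2199 qualify.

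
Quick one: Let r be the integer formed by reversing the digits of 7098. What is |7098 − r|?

1809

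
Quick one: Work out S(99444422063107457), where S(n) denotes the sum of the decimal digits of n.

71

9+9+4+4+4+4+2+2+0+6+3+1+0+7+4+5+7 = 71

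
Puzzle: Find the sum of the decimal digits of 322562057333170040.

53

3+2+2+5+6+2+0+5+7+3+3+3+1+7+0+0+4+0 = 53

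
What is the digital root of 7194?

3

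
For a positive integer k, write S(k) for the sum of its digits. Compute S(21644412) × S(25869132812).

1128

S(21644412) = 2+1+6+4+4+4+1+2 = 24.
S(25869132812) = 2+5+8+6+9+1+3+2+8+1+2 = 47.
24 · 47 = 1128.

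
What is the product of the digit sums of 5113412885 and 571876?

1292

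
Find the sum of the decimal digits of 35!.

144

35! = 10333147966386144929666651337523200000000
Sum of its 41 digits: 144.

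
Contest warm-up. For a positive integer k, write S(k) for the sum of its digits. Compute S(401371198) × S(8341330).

748

S(401371198) = 4+0+1+3+7+1+1+9+8 = 34.
S(8341330) = 8+3+4+1+3+3+0 = 22.
34 · 22 = 748.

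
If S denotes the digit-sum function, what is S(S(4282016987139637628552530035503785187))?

First digit sum: 164.
1+6+4 = 11.

11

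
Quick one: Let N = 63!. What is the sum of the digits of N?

333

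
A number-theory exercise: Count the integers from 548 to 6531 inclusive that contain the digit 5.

The integers in [548, 6531] that contain the digit 5: 548, 549, 550, 551, 552, 553, …, 6530, 6531.
2339 qualify.

2339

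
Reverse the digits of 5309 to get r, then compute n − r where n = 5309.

-3726

Reverse of 5309 is 9035.
5309 − 9035 = -3726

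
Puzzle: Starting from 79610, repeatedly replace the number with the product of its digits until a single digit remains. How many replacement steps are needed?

1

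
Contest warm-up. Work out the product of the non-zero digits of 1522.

20

1×5×2×2 = 20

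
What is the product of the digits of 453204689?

0

4×5×3×2×0×4×6×8×9 = 0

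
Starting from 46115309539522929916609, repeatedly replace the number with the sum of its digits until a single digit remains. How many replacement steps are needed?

46115309539522929916609 → 106 → 7 (2 steps)

2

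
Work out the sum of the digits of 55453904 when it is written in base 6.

19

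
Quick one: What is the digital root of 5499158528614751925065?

5+4+9+9+1+5+8+5+2+8+6+1+4+7+5+1+9+2+5+0+6+5 = 107
1+0+7 = 8

8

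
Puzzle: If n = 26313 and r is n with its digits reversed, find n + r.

Reverse of 26313 is 31362.
26313 + 31362 = 57675

57675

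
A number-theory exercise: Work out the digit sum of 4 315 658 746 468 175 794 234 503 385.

4+3+1+5+6+5+8+7+4+6+4+6+8+1+7+5+7+9+4+2+3+4+5+0+3+3+8+5 = 133

133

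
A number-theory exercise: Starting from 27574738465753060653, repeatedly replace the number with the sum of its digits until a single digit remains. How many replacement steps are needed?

3

27574738465753060653 → 93 → 12 → 3 (3 steps)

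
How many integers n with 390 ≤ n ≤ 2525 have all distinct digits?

1182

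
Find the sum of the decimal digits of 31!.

135

31! = 8222838654177922817725562880000000
Sum of its 34 digits: 135.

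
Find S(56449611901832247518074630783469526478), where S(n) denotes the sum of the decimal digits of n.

175

5+6+4+4+9+6+1+1+9+0+1+8+3+2+2+4+7+5+1+8+0+7+4+6+3+0+7+8+3+4+6+9+5+2+6+4+7+8 = 175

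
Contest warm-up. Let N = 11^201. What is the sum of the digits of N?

917

11^201 = 208895804106508006633400251034952797464441546401086563293997660171413891078478805482572827325266130139494699857622411494443794552046965043220065025865740686259501135512310345199758585463887805591439387657812011
Sum of its 210 digits: 917.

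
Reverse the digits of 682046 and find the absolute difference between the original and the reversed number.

Reverse of 682046 is 640286.
|682046 − 640286| = 41760

41760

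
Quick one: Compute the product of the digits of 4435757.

58800

4×4×3×5×7×5×7 = 58800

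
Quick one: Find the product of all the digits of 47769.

10584

4×7×7×6×9 = 10584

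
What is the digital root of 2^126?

1

The digital root of n equals n mod 9 (or 9 when 9 | n), so we need 2^126 mod 9.
2^126 ≡ 1 (mod 9), so the digital root is 1.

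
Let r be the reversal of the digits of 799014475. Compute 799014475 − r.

224603478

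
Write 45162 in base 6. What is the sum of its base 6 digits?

17

45162 in base 6 is 545030.
Digit sum: 5+4+5+0+3+0 = 17.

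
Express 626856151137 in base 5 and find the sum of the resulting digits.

33

626856151137 in base 5 is 40232300133314022.
Digit sum: 4+0+2+3+2+3+0+0+1+3+3+3+1+4+0+2+2 = 33.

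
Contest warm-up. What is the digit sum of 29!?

29! = 8841761993739701954543616000000
Sum of its 31 digits: 126.

126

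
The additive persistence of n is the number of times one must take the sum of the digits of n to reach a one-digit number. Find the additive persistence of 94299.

2

94299 → 33 → 6 (2 steps)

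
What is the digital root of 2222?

8

2+2+2+2 = 8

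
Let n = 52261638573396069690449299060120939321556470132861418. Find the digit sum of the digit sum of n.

First digit sum: 230.
2+3+0 = 5.

5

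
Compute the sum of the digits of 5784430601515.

49

5+7+8+4+4+3+0+6+0+1+5+1+5 = 49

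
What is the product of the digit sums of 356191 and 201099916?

S(356191) = 3+5+6+1+9+1 = 25.
S(201099916) = 2+0+1+0+9+9+9+1+6 = 37.
25 · 37 = 925.

925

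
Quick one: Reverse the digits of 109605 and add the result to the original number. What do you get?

616506

Reverse of 109605 is 506901.
109605 + 506901 = 616506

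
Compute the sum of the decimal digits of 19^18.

82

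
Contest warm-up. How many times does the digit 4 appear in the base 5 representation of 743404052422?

9

743404052422 in base 5 is 44134442414134142.
The digit 4 appears 9 times.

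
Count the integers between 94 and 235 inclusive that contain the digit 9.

The integers in [94, 235] that contain the digit 9: 94, 95, 96, 97, 98, 99, …, 219, 229.
28 qualify.

28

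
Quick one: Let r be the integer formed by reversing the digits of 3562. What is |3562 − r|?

Reverse of 3562 is 2653.
|3562 − 2653| = 909

909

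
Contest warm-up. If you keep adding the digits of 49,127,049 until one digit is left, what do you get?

9

4+9+1+2+7+0+4+9 = 36
3+6 = 9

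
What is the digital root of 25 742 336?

2+5+7+4+2+3+3+6 = 32
3+2 = 5

5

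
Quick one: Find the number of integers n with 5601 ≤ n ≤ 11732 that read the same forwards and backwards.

The integers in [5601, 11732] that read the same forwards and backwards: 5665, 5775, 5885, 5995, 6006, 6116, …, 11611, 11711.
62 qualify.

62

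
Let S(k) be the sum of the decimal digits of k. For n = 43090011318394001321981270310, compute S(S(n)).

First digit sum: 84.
8+4 = 12.

12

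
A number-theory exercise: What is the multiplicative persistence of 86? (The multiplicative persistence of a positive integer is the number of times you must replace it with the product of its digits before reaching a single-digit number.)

3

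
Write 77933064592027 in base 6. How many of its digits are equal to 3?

77933064592027 in base 6 is 433425542225255031.
The digit 3 appears 3 times.

3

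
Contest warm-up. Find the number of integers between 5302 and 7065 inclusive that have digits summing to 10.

The integers in [5302, 7065] that have digits summing to 10: 5302, 5311, 5320, 5401, 5410, 5500, …, 7021, 7030.
25 qualify.

25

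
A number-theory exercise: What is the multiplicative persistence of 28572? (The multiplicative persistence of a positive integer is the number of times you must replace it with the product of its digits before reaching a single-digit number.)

2

28572 → 1120 → 0 (2 steps)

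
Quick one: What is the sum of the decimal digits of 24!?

81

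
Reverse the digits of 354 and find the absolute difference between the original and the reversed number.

99

Reverse of 354 is 453.
|354 − 453| = 99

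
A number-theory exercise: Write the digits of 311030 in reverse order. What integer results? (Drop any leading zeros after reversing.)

30113

Reversing 311030 gives 30113.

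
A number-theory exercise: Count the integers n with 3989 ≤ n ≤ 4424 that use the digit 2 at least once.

The integers in [3989, 4424] that use the digit 2 at least once: 3992, 4002, 4012, 4020, 4021, 4022, …, 4423, 4424.
165 qualify.

165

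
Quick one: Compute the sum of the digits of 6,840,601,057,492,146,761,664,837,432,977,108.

152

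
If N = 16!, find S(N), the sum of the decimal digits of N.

63

16! = 20922789888000
Sum of its 14 digits: 63.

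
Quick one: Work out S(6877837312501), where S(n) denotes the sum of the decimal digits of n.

6+8+7+7+8+3+7+3+1+2+5+0+1 = 58

58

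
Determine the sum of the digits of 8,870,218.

34

8+8+7+0+2+1+8 = 34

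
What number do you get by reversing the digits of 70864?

46807

Reversing 70864 gives 46807.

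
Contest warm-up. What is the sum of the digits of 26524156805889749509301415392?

2+6+5+2+4+1+5+6+8+0+5+8+8+9+7+4+9+5+0+9+3+0+1+4+1+5+3+9+2 = 131

131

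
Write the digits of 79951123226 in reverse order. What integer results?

62232115997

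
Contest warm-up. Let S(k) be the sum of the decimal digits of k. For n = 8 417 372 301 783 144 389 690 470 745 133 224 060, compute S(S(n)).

First digit sum: 146.
1+4+6 = 11.

11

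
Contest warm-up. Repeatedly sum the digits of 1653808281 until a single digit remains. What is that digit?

1+6+5+3+8+0+8+2+8+1 = 42
4+2 = 6
(Equivalently, 1653808281 mod 9 = 6.)

6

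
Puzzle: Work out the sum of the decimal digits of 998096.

9+9+8+0+9+6 = 41

41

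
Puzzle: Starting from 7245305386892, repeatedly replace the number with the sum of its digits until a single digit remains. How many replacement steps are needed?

7245305386892 → 62 → 8 (2 steps)

2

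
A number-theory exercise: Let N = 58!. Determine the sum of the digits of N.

288

58! = 2350561331282878571829474910515074683828862318181142924420699914240000000000000
Sum of its 79 digits: 288.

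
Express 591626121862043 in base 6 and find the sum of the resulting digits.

53

591626121862043 in base 6 is 5454141142134231215.
Digit sum: 5+4+5+4+1+4+1+1+4+2+1+3+4+2+3+1+2+1+5 = 53.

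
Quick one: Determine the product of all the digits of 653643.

6480

6×5×3×6×4×3 = 6480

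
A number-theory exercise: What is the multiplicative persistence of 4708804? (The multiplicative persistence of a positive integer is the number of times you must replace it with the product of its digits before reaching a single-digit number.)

1

4708804 → 0 (1 step)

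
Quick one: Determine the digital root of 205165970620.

7

2+0+5+1+6+5+9+7+0+6+2+0 = 43
4+3 = 7
(Equivalently, 205165970620 mod 9 = 7.)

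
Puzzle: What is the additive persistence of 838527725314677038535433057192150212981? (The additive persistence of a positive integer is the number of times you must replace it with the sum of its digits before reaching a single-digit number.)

838527725314677038535433057192150212981 → 162 → 9 (2 steps)

2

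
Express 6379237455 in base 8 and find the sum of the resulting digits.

6379237455 in base 8 is 57416670117.
Digit sum: 5+7+4+1+6+6+7+0+1+1+7 = 45.

45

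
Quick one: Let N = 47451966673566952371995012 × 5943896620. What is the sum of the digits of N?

149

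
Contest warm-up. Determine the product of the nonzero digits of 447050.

560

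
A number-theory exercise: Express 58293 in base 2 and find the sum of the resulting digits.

58293 in base 2 is 1110001110110101.
Digit sum: 1+1+1+0+0+0+1+1+1+0+1+1+0+1+0+1 = 10.

10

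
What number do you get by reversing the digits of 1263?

3621

Reversing 1263 gives 3621.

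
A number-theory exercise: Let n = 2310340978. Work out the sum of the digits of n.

37

2+3+1+0+3+4+0+9+7+8 = 37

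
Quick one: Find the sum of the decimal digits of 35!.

35! = 10333147966386144929666651337523200000000
Sum of its 41 digits: 144.

144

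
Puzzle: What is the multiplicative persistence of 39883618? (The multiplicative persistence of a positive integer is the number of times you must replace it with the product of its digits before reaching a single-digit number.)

3

39883618 → 248832 → 3072 → 0 (3 steps)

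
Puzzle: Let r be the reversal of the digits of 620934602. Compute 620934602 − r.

Reverse of 620934602 is 206439026.
620934602 − 206439026 = 414495576

414495576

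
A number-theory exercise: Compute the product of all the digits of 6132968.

15552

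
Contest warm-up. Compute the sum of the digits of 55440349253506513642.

76

5+5+4+4+0+3+4+9+2+5+3+5+0+6+5+1+3+6+4+2 = 76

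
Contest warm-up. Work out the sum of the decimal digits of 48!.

234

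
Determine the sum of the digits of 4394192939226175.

76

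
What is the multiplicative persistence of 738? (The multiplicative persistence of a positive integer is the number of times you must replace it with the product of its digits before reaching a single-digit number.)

4

738 → 168 → 48 → 32 → 6 (4 steps)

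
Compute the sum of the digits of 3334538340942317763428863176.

123

3+3+3+4+5+3+8+3+4+0+9+4+2+3+1+7+7+6+3+4+2+8+8+6+3+1+7+6 = 123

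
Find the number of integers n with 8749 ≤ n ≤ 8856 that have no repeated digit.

The integers in [8749, 8856] that have no repeated digit: 8749, 8750, 8751, 8752, 8753, 8754, …, 8795, 8796.
22 qualify.

22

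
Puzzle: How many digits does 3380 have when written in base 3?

3380 in base 3 is 11122012, which has 8 digits.

8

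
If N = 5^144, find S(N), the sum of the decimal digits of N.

5^144 = 44841550858394146269559346665277316200968382140048504696226185084473314645947539247572422027587890625
Sum of its 101 digits: 460.

460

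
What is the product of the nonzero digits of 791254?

2520

7×9×1×2×5×4 = 2520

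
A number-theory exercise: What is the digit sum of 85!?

85! = 281710411438055027694947944226061159480056634330574206405101912752560026159795933451040286452340924018275123200000000000000000000
Sum of its 129 digits: 414.

414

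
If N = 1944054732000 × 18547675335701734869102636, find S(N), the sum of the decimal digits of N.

153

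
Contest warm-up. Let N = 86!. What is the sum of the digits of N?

86! = 24227095383672732381765523203441259715284870552429381750838764496720162249742450276789464634901319465571660595200000000000000000000
Sum of its 131 digits: 495.

495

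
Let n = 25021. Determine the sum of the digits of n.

2+5+0+2+1 = 10

10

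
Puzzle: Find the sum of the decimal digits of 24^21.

144

24^21 = 96479729228174488169059713024
Sum of its 29 digits: 144.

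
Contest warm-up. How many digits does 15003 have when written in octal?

15003 in base 8 is 35233, which has 5 digits.

5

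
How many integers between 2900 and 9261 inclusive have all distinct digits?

The integers in [2900, 9261] that have all distinct digits: 2901, 2903, 2904, 2905, 2906, 2907, …, 9260, 9261.
3229 qualify.

3229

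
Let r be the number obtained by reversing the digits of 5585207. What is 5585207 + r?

Reverse of 5585207 is 7025855.
5585207 + 7025855 = 12611062

12611062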